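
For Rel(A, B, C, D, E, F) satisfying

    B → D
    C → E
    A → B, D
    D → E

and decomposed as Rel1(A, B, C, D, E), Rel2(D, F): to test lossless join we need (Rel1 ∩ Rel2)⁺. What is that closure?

Rel1 ∩ Rel2 = {D}.
D → E applies, adding E
Closure: {D, E}.

D, E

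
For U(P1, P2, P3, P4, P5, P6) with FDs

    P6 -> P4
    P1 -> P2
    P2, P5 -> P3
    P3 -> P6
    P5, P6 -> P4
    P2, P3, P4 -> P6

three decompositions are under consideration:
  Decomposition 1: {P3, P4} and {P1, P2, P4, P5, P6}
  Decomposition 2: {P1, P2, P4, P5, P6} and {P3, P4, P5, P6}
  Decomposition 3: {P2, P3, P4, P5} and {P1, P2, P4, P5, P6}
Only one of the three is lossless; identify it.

Decomposition 1: common = {P4}, closure = {P4} → lossy.
Decomposition 2: common = {P4, P5, P6}, closure = {P4, P5, P6} → lossy.
Decomposition 3: common = {P2, P4, P5}, closure = {P2, P3, P4, P5, P6} → lossless.

Decomposition 3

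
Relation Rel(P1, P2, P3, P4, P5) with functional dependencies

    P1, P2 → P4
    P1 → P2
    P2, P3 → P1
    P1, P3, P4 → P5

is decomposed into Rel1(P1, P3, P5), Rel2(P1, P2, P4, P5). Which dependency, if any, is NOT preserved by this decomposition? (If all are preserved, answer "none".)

P2, P3 → P1

Check P2, P3 → P1: no single fragment contains all of {P1, P2, P3}, and the restricted closure of {P2, P3} across the fragments never reaches {P1}.
P1, P2 → P4 is preserved.
P1 → P2 is preserved.
P1, P3, P4 → P5 is preserved.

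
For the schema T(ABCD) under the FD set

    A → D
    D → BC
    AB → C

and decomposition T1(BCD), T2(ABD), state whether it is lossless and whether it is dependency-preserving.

Lossless test: (BD)⁺ = {BCD}, which contains all of one fragment — lossless.
Dependency preservation: AB → C is not contained in any single fragment, but the restricted closure of its left-hand side across the fragments still reaches the right-hand side; the remaining FDs each lie inside some fragment. All dependencies are preserved.

lossless and dependency-preserving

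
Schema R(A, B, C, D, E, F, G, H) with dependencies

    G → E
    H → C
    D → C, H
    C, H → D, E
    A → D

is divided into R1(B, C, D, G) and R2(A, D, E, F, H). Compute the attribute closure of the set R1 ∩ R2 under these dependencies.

C, D, E, H

R1 ∩ R2 = {D}.
D → C, H applies, adding C, H
C, H → D, E applies, adding E
Closure: {C, D, E, H}.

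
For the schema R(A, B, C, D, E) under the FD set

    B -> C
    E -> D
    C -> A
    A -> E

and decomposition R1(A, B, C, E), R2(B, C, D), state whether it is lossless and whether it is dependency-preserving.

Lossless test: (B, C)⁺ = {A, B, C, D, E}, which contains all of one fragment — lossless.
Dependency preservation: the restricted closure of {E} across the fragments never reaches {D}, so E → D cannot be enforced without a join — not preserved.

lossless but not dependency-preserving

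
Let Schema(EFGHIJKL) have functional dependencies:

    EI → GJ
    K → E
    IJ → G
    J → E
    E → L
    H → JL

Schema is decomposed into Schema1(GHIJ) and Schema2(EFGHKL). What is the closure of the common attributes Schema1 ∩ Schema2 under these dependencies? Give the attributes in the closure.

Schema1 ∩ Schema2 = {GH}.
H → JL applies, adding JL
J → E applies, adding E
Closure: {EGHJL}.

EGHJL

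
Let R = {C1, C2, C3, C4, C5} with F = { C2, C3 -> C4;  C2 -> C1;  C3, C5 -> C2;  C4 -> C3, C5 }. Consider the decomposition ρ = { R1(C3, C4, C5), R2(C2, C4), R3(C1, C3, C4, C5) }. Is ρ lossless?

Yes

Chase test. Columns are C1, C2, C3, C4, C5; row i has aⱼ where attribute j ∈ Ri, else bᵢⱼ.
Initial tableau (one row per fragment):
  row 1: b11 b12 a3 a4 a5
  row 2: b21 a2 b23 a4 b25
  row 3: a1 b32 a3 a4 a5
Rows 1 and 3 agree on C3, C5; apply C3, C5→C2 and equate their C2 entries.
Rows 1 and 2 agree on C4; apply C4→C3, C5 and equate their C3, C5 entries.
Rows 1 and 3 agree on C2; apply C2→C1 and equate their C1 entries.
Rows 1 and 2 agree on C3, C5; apply C3, C5→C2 and equate their C2 entries.
Rows 1 and 2 agree on C2; apply C2→C1 and equate their C1 entries.
Row 1 is now all distinguished symbols — the join is lossless.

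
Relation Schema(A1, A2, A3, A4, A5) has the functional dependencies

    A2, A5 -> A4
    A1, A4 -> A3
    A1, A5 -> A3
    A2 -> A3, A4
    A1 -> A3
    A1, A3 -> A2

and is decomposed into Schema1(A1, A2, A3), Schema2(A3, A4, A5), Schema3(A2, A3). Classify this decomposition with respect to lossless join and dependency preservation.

Lossless test (chase): Rows 1 and 3 agree on A2; apply A2→A3, A4 and equate their A3, A4 entries. No row becomes fully distinguished — the join is lossy.
Dependency preservation: the restricted closure of {A2, A5} across the fragments never reaches {A4}, so A2, A5 → A4 cannot be enforced without a join — not preserved.

lossy and not dependency-preserving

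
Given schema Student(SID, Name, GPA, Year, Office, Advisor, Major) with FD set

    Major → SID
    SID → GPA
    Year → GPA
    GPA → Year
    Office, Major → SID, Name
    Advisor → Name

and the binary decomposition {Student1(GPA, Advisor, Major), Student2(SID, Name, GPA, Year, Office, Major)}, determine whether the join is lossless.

Common attributes: Student1 ∩ Student2 = {GPA, Major}.
Closure of {GPA, Major}: Major → SID applies, adding SID; GPA → Year applies, adding Year. So (GPA, Major)⁺ = {SID, GPA, Year, Major}.
The closure contains neither all of Student1 = {GPA, Advisor, Major} nor all of Student2 = {SID, Name, GPA, Year, Office, Major}, so the common attributes are not a superkey of either fragment. The join is lossy.

No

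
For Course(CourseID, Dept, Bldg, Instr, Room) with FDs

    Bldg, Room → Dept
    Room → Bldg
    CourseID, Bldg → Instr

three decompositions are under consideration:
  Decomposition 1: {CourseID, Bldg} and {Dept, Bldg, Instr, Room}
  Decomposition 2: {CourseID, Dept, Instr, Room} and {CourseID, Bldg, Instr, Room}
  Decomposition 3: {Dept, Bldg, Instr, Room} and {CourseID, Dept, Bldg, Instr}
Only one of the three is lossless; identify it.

Decomposition 1: common = {Bldg}, closure = {Bldg} → lossy.
Decomposition 2: common = {CourseID, Instr, Room}, closure = {CourseID, Dept, Bldg, Instr, Room} → lossless.
Decomposition 3: common = {Dept, Bldg, Instr}, closure = {Dept, Bldg, Instr} → lossy.

Decomposition 2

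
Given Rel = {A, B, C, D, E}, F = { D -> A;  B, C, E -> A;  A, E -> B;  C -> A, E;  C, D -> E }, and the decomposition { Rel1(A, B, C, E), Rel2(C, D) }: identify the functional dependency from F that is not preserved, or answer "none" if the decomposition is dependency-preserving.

Check D → A: no single fragment contains all of {A, D}, and the restricted closure of {D} across the fragments never reaches {A}.
B, C, E → A is preserved.
A, E → B is preserved.
C → A, E is preserved.
C, D → E is preserved.

D -> A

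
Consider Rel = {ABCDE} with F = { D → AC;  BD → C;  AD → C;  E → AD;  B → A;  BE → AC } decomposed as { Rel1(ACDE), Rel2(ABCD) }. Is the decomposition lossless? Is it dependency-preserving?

Lossless test: (ACD)⁺ = {ACD}, which is a superkey of neither fragment — lossy.
Dependency preservation: BE → AC is not contained in any single fragment, but the restricted closure of its left-hand side across the fragments still reaches the right-hand side; the remaining FDs each lie inside some fragment. All dependencies are preserved.

lossy but dependency-preserving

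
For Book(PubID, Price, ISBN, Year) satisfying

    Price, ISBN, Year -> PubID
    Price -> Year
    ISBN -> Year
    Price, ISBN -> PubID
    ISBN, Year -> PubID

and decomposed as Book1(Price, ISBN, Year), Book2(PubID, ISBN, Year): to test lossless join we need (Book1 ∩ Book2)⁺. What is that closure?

PubID, ISBN, Year

Book1 ∩ Book2 = {ISBN, Year}.
ISBN, Year → PubID applies, adding PubID
Closure: {PubID, ISBN, Year}.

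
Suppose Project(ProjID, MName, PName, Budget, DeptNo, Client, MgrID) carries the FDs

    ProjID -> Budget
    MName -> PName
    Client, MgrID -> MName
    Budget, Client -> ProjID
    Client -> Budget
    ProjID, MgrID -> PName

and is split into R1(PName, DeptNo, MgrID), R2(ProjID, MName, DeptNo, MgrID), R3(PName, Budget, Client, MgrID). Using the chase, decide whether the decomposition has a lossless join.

Chase test. Columns are ProjID, MName, PName, Budget, DeptNo, Client, MgrID; row i has aⱼ where attribute j ∈ Ri, else bᵢⱼ.
Initial tableau (one row per fragment):
  row 1: b11 b12 a3 b14 a5 b16 a7
  row 2: a1 a2 b23 b24 a5 b26 a7
  row 3: b31 b32 a3 a4 b35 a6 a7
No row becomes fully distinguished — the join is lossy.

No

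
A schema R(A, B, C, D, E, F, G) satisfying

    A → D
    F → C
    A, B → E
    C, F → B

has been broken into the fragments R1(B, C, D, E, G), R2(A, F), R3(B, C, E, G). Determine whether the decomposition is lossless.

No

Chase test. Columns are A, B, C, D, E, F, G; row i has aⱼ where attribute j ∈ Ri, else bᵢⱼ.
Initial tableau (one row per fragment):
  row 1: b11 a2 a3 a4 a5 b16 a7
  row 2: a1 b22 b23 b24 b25 a6 b27
  row 3: b31 a2 a3 b34 a5 b36 a7
No row becomes fully distinguished — the join is lossy.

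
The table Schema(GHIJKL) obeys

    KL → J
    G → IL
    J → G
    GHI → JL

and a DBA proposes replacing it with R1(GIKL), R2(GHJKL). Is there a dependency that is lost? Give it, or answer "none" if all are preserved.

none

KL → J lies within R2.
G → IL lies within R1.
J → G lies within R2.
GHI → JL: restricted closure across fragments reaches JL.
Every dependency is enforceable on the fragments, so the decomposition is dependency-preserving.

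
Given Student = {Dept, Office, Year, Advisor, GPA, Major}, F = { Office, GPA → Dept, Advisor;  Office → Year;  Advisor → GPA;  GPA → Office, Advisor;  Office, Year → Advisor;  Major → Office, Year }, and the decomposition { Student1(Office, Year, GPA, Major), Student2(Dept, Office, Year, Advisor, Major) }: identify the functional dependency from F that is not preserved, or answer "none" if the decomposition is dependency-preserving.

none

Office, GPA → Dept, Advisor: restricted closure across fragments reaches Dept, Advisor.
Office → Year lies within Student1.
Advisor → GPA: restricted closure across fragments reaches GPA.
GPA → Office, Advisor: restricted closure across fragments reaches Office, Advisor.
Office, Year → Advisor lies within Student2.
Major → Office, Year lies within Student1.
Every dependency is enforceable on the fragments, so the decomposition is dependency-preserving.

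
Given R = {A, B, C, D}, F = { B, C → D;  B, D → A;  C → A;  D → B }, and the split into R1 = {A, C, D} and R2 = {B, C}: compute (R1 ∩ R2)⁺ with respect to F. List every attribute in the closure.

R1 ∩ R2 = {C}.
C → A applies, adding A
Closure: {A, C}.

A, C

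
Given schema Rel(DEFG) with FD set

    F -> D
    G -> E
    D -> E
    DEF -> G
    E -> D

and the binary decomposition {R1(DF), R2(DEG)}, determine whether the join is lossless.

No

Common attributes: R1 ∩ R2 = {D}.
Closure of {D}: D → E applies, adding E. So (D)⁺ = {DE}.
The closure contains neither all of R1 = {DF} nor all of R2 = {DEG}, so the common attributes are not a superkey of either fragment. The join is lossy.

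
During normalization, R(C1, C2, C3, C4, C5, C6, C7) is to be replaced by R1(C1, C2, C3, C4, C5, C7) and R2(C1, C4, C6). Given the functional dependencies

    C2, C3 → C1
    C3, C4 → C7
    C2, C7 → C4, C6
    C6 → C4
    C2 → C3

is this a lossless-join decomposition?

Common attributes: R1 ∩ R2 = {C1, C4}.
No dependency enlarges {C1, C4}, so (C1, C4)⁺ = {C1, C4}.
The closure contains neither all of R1 = {C1, C2, C3, C4, C5, C7} nor all of R2 = {C1, C4, C6}, so the common attributes are not a superkey of either fragment. The join is lossy.

No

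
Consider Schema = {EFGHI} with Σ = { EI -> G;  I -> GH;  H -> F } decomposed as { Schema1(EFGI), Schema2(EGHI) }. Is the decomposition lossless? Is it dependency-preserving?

lossless but not dependency-preserving

Lossless test: (EGI)⁺ = {EFGHI}, which contains all of one fragment — lossless.
Dependency preservation: the restricted closure of {H} across the fragments never reaches {F}, so H → F cannot be enforced without a join — not preserved.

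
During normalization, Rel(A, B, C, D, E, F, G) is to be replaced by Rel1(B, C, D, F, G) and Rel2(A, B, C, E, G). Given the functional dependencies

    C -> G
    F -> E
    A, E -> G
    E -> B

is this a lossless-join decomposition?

No

Common attributes: Rel1 ∩ Rel2 = {B, C, G}.
No dependency enlarges {B, C, G}, so (B, C, G)⁺ = {B, C, G}.
The closure contains neither all of Rel1 = {B, C, D, F, G} nor all of Rel2 = {A, B, C, E, G}, so the common attributes are not a superkey of either fragment. The join is lossy.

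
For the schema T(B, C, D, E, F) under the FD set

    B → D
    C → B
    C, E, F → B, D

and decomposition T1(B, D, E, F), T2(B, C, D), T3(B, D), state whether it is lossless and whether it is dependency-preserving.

lossy but dependency-preserving

Lossless test (chase): applying each FD to every pair of rows produces no changes in the tableau, so no row becomes fully distinguished — the join is lossy.
Dependency preservation: C, E, F → B, D is not contained in any single fragment, but the restricted closure of its left-hand side across the fragments still reaches the right-hand side; the remaining FDs each lie inside some fragment. All dependencies are preserved.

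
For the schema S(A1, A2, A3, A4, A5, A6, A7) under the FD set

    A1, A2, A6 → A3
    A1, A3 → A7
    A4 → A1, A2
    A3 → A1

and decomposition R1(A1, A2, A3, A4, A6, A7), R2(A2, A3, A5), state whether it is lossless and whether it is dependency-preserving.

lossy but dependency-preserving

Lossless test: (A2, A3)⁺ = {A1, A2, A3, A7}, which is a superkey of neither fragment — lossy.
Dependency preservation: every FD's attributes lie within a single fragment, so each can be enforced locally — preserved.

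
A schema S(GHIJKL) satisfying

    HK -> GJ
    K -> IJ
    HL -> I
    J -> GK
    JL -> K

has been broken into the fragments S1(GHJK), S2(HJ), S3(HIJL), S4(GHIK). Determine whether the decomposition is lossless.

Chase test. Columns are GHIJKL; row i has aⱼ where attribute j ∈ Si, else bᵢⱼ.
Initial tableau (one row per fragment):
  row 1: a1 a2 b13 a4 a5 b16
  row 2: b21 a2 b23 a4 b25 b26
  row 3: b31 a2 a3 a4 b35 a6
  row 4: a1 a2 a3 b44 a5 b46
Rows 1 and 4 agree on HK; apply HK→GJ and equate their GJ entries.
Rows 1 and 4 agree on K; apply K→IJ and equate their IJ entries.
Rows 1 and 2 agree on J; apply J→GK and equate their GK entries.
Rows 1 and 3 agree on J; apply J→GK and equate their GK entries.
Rows 1 and 2 agree on K; apply K→IJ and equate their IJ entries.
Row 3 is now all distinguished symbols — the join is lossless.

Yes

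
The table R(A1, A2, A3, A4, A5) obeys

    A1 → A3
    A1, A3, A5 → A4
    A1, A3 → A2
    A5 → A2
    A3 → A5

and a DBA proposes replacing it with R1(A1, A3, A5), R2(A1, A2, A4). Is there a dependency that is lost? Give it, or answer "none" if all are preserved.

Check A5 → A2: no single fragment contains all of {A2, A5}, and the restricted closure of {A5} across the fragments never reaches {A2}.
A1 → A3 is preserved.
A1, A3, A5 → A4 is preserved.
A1, A3 → A2 is preserved.
A3 → A5 is preserved.

A5 → A2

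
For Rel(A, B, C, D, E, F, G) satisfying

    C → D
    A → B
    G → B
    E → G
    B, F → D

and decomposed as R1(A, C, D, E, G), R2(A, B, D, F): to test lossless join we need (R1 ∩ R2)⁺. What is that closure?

R1 ∩ R2 = {A, D}.
A → B applies, adding B
Closure: {A, B, D}.

A, B, D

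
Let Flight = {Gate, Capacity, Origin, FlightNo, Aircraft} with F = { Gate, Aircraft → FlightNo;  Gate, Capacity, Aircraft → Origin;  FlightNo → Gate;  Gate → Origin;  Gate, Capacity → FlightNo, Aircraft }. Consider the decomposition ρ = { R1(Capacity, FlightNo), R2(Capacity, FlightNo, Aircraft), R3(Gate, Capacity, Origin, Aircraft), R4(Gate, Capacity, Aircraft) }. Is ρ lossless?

No

Chase test. Columns are Gate, Capacity, Origin, FlightNo, Aircraft; row i has aⱼ where attribute j ∈ Ri, else bᵢⱼ.
Initial tableau (one row per fragment):
  row 1: b11 a2 b13 a4 b15
  row 2: b21 a2 b23 a4 a5
  row 3: a1 a2 a3 b34 a5
  row 4: a1 a2 b43 b44 a5
Rows 3 and 4 agree on Gate, Aircraft; apply Gate, Aircraft→FlightNo and equate their FlightNo entries.
Rows 3 and 4 agree on Gate, Capacity, Aircraft; apply Gate, Capacity, Aircraft→Origin and equate their Origin entries.
Rows 1 and 2 agree on FlightNo; apply FlightNo→Gate and equate their Gate entries.
Rows 1 and 2 agree on Gate; apply Gate→Origin and equate their Origin entries.
Rows 1 and 2 agree on Gate, Capacity; apply Gate, Capacity→FlightNo, Aircraft and equate their FlightNo, Aircraft entries.
No row becomes fully distinguished — the join is lossy.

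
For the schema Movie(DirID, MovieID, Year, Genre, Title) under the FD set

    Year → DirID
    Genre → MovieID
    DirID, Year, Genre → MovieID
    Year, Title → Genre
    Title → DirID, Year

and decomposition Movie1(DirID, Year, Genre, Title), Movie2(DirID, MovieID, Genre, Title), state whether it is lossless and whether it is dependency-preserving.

lossless and dependency-preserving

Lossless test: (DirID, Genre, Title)⁺ = {DirID, MovieID, Year, Genre, Title}, which contains all of one fragment — lossless.
Dependency preservation: DirID, Year, Genre → MovieID is not contained in any single fragment, but the restricted closure of its left-hand side across the fragments still reaches the right-hand side; the remaining FDs each lie inside some fragment. All dependencies are preserved.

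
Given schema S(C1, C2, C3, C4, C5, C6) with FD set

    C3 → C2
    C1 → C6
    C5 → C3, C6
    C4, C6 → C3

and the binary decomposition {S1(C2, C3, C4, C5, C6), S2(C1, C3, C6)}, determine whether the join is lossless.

Common attributes: S1 ∩ S2 = {C3, C6}.
Closure of {C3, C6}: C3 → C2 applies, adding C2. So (C3, C6)⁺ = {C2, C3, C6}.
The closure contains neither all of S1 = {C2, C3, C4, C5, C6} nor all of S2 = {C1, C3, C6}, so the common attributes are not a superkey of either fragment. The join is lossy.

No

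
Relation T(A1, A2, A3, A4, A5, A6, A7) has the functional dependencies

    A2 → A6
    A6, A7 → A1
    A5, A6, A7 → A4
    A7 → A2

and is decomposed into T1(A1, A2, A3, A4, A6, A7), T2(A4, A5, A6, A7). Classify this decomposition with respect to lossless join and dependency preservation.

lossy but dependency-preserving

Lossless test: (A4, A6, A7)⁺ = {A1, A2, A4, A6, A7}, which is a superkey of neither fragment — lossy.
Dependency preservation: every FD's attributes lie within a single fragment, so each can be enforced locally — preserved.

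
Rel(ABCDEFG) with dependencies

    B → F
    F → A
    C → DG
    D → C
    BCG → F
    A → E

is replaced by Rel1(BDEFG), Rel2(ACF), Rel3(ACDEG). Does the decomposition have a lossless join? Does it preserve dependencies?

lossless and dependency-preserving

Lossless test (chase): Rows 1 and 2 agree on F; apply F→A and equate their A entries. Rows 2 and 3 agree on C; apply C→DG and equate their DG entries. Rows 1 and 2 agree on D; apply D→C and equate their C entries. Rows 1 and 2 agree on A; apply A→E and equate their E entries. Row 1 is now all distinguished symbols — the join is lossless.
Dependency preservation: BCG → F is not contained in any single fragment, but the restricted closure of its left-hand side across the fragments still reaches the right-hand side; the remaining FDs each lie inside some fragment. All dependencies are preserved.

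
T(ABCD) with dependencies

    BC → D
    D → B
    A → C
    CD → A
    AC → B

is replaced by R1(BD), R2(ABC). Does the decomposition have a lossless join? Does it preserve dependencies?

lossy and not dependency-preserving

Lossless test: (B)⁺ = {B}, which is a superkey of neither fragment — lossy.
Dependency preservation: the restricted closure of {BC} across the fragments never reaches {D}, so BC → D cannot be enforced without a join — not preserved.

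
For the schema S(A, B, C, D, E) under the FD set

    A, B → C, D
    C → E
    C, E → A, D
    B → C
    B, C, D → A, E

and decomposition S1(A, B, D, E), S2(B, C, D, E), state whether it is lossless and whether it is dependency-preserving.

lossless but not dependency-preserving

Lossless test: (B, D, E)⁺ = {A, B, C, D, E}, which contains all of one fragment — lossless.
Dependency preservation: the restricted closure of {C, E} across the fragments never reaches {A, D}, so C, E → A, D cannot be enforced without a join — not preserved.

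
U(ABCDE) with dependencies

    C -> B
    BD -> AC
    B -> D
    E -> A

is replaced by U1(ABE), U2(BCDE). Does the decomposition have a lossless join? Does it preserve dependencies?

lossless and dependency-preserving

Lossless test: (BE)⁺ = {ABCDE}, which contains all of one fragment — lossless.
Dependency preservation: BD → AC is not contained in any single fragment, but the restricted closure of its left-hand side across the fragments still reaches the right-hand side; the remaining FDs each lie inside some fragment. All dependencies are preserved.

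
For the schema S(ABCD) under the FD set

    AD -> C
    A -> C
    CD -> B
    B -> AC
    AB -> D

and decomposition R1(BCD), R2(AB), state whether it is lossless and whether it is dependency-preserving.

lossless but not dependency-preserving

Lossless test: (B)⁺ = {ABCD}, which contains all of one fragment — lossless.
Dependency preservation: the restricted closure of {AD} across the fragments never reaches {C}, so AD → C cannot be enforced without a join — not preserved.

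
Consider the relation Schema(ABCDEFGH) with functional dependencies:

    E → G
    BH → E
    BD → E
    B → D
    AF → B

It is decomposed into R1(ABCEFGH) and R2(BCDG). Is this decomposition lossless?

Common attributes: R1 ∩ R2 = {BCG}.
Closure of {BCG}: B → D applies, adding D; BD → E applies, adding E. So (BCG)⁺ = {BCDEG}.
This closure contains every attribute of R2, so R1 ∩ R2 → R2. The join is lossless.

Yes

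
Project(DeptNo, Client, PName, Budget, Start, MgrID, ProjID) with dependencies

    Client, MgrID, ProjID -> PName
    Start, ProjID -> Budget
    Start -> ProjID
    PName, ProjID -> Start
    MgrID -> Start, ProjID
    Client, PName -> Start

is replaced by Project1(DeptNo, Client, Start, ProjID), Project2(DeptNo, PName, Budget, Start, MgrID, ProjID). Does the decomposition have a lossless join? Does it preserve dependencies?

Lossless test: (DeptNo, Start, ProjID)⁺ = {DeptNo, Budget, Start, ProjID}, which is a superkey of neither fragment — lossy.
Dependency preservation: the restricted closure of {Client, MgrID, ProjID} across the fragments never reaches {PName}, so Client, MgrID, ProjID → PName cannot be enforced without a join — not preserved.

lossy and not dependency-preserving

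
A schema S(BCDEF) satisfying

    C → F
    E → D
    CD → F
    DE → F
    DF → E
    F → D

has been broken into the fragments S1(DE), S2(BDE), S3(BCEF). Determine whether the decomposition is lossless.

Chase test. Columns are BCDEF; row i has aⱼ where attribute j ∈ Si, else bᵢⱼ.
Initial tableau (one row per fragment):
  row 1: b11 b12 a3 a4 b15
  row 2: a1 b22 a3 a4 b25
  row 3: a1 a2 b33 a4 a5
Rows 1 and 3 agree on E; apply E→D and equate their D entries.
Rows 1 and 2 agree on DE; apply DE→F and equate their F entries.
Rows 1 and 3 agree on DE; apply DE→F and equate their F entries.
Row 3 is now all distinguished symbols — the join is lossless.

Yes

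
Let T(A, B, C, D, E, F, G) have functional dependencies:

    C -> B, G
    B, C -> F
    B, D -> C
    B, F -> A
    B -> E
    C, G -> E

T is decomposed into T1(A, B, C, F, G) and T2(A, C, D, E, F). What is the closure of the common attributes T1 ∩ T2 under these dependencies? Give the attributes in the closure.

T1 ∩ T2 = {A, C, F}.
C → B, G applies, adding B, G
B → E applies, adding E
Closure: {A, B, C, E, F, G}.

A, B, C, E, F, G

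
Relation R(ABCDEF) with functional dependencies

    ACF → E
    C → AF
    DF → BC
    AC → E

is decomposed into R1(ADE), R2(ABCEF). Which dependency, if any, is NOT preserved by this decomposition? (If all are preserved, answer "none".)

Check DF → BC: no single fragment contains all of {BCDF}, and the restricted closure of {DF} across the fragments never reaches {BC}.
ACF → E is preserved.
C → AF is preserved.
AC → E is preserved.

DF → BC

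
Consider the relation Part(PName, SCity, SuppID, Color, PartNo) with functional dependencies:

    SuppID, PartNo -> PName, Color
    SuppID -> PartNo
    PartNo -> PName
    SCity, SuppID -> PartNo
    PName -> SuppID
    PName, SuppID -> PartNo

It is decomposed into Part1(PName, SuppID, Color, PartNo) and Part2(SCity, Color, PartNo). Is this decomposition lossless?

Common attributes: Part1 ∩ Part2 = {Color, PartNo}.
Closure of {Color, PartNo}: PartNo → PName applies, adding PName; PName → SuppID applies, adding SuppID. So (Color, PartNo)⁺ = {PName, SuppID, Color, PartNo}.
This closure contains every attribute of Part1, so Part1 ∩ Part2 → Part1. The join is lossless.

Yes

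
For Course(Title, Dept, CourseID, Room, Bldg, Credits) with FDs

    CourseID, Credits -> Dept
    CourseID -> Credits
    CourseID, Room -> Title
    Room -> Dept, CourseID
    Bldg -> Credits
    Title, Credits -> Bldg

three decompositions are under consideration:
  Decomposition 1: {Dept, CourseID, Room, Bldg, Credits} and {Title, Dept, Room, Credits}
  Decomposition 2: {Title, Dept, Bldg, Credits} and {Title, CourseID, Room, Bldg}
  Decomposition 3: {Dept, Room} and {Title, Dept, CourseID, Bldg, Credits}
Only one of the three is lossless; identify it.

Decomposition 1

Decomposition 1: common = {Dept, Room, Credits}, closure = {Title, Dept, CourseID, Room, Bldg, Credits} → lossless.
Decomposition 2: common = {Title, Bldg}, closure = {Title, Bldg, Credits} → lossy.
Decomposition 3: common = {Dept}, closure = {Dept} → lossy.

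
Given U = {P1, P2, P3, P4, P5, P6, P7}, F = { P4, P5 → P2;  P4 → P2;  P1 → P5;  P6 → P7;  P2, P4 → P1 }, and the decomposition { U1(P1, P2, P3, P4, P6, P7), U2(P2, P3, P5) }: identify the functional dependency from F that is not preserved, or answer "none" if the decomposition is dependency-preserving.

P1 → P5

Check P1 → P5: no single fragment contains all of {P1, P5}, and the restricted closure of {P1} across the fragments never reaches {P5}.
P4, P5 → P2 is preserved.
P4 → P2 is preserved.
P6 → P7 is preserved.
P2, P4 → P1 is preserved.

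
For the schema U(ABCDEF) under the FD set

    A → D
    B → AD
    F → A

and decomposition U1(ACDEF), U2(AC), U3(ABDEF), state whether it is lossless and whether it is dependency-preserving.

lossy but dependency-preserving

Lossless test (chase): Rows 1 and 2 agree on A; apply A→D and equate their D entries. No row becomes fully distinguished — the join is lossy.
Dependency preservation: every FD's attributes lie within a single fragment, so each can be enforced locally — preserved.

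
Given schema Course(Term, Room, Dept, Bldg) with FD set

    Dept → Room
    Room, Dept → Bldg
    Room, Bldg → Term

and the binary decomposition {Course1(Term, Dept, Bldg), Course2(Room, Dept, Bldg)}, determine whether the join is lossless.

Yes

Common attributes: Course1 ∩ Course2 = {Dept, Bldg}.
Closure of {Dept, Bldg}: Dept → Room applies, adding Room; Room, Bldg → Term applies, adding Term. So (Dept, Bldg)⁺ = {Term, Room, Dept, Bldg}.
This closure contains every attribute of Course1, so Course1 ∩ Course2 → Course1. The join is lossless.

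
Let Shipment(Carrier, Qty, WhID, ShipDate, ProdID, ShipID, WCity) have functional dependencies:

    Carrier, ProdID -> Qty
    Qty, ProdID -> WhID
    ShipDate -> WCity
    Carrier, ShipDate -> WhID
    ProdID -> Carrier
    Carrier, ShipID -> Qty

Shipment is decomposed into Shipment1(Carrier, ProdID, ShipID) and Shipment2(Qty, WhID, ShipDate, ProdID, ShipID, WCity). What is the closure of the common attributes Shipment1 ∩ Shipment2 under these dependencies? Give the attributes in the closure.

Carrier, Qty, WhID, ProdID, ShipID

Shipment1 ∩ Shipment2 = {ProdID, ShipID}.
ProdID → Carrier applies, adding Carrier
Carrier, ShipID → Qty applies, adding Qty
Qty, ProdID → WhID applies, adding WhID
Closure: {Carrier, Qty, WhID, ProdID, ShipID}.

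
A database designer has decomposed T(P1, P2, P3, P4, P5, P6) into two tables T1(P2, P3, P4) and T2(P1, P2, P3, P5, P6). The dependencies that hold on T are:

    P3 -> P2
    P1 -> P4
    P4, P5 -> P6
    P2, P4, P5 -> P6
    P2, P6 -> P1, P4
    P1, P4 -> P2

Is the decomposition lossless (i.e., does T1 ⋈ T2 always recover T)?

Common attributes: T1 ∩ T2 = {P2, P3}.
No dependency enlarges {P2, P3}, so (P2, P3)⁺ = {P2, P3}.
The closure contains neither all of T1 = {P2, P3, P4} nor all of T2 = {P1, P2, P3, P5, P6}, so the common attributes are not a superkey of either fragment. The join is lossy.

No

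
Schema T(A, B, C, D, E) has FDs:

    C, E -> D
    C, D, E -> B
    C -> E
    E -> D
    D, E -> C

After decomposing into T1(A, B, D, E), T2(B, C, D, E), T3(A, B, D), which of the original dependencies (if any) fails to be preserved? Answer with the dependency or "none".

none

C, E → D lies within T2.
C, D, E → B lies within T2.
C → E lies within T2.
E → D lies within T1.
D, E → C lies within T2.
Every dependency is enforceable on the fragments, so the decomposition is dependency-preserving.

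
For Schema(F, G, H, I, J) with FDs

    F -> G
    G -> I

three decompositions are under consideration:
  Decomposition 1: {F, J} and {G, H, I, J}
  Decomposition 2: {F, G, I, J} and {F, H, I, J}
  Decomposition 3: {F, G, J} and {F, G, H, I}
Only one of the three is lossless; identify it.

Decomposition 1: common = {J}, closure = {J} → lossy.
Decomposition 2: common = {F, I, J}, closure = {F, G, I, J} → lossless.
Decomposition 3: common = {F, G}, closure = {F, G, I} → lossy.

Decomposition 2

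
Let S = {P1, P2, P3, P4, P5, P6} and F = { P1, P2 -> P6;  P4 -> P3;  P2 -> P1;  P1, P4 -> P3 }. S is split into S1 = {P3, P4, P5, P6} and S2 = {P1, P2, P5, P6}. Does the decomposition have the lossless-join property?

Common attributes: S1 ∩ S2 = {P5, P6}.
No dependency enlarges {P5, P6}, so (P5, P6)⁺ = {P5, P6}.
The closure contains neither all of S1 = {P3, P4, P5, P6} nor all of S2 = {P1, P2, P5, P6}, so the common attributes are not a superkey of either fragment. The join is lossy.

No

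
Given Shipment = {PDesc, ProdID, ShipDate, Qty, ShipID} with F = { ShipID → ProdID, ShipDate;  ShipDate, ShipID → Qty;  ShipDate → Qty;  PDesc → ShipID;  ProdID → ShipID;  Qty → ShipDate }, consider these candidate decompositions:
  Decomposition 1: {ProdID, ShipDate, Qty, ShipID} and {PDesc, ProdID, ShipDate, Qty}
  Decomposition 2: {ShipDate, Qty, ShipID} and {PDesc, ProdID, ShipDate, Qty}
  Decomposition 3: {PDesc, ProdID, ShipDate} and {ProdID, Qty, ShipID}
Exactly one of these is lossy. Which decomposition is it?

Decomposition 1: common = {ProdID, ShipDate, Qty}, closure = {ProdID, ShipDate, Qty, ShipID} → lossless.
Decomposition 2: common = {ShipDate, Qty}, closure = {ShipDate, Qty} → lossy.
Decomposition 3: common = {ProdID}, closure = {ProdID, ShipDate, Qty, ShipID} → lossless.

Decomposition 2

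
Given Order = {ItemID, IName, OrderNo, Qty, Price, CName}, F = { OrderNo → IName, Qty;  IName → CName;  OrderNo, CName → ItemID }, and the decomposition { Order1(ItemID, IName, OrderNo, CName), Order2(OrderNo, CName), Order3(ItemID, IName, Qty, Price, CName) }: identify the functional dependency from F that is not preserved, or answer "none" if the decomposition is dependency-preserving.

Check OrderNo → IName, Qty: no single fragment contains all of {IName, OrderNo, Qty}, and the restricted closure of {OrderNo} across the fragments never reaches {IName, Qty}.
IName → CName is preserved.
OrderNo, CName → ItemID is preserved.

OrderNo → IName, Qty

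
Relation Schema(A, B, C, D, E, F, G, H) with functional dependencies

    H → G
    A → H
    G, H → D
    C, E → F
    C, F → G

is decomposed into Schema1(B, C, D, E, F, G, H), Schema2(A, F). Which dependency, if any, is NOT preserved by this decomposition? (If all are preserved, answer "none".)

A → H

Check A → H: no single fragment contains all of {A, H}, and the restricted closure of {A} across the fragments never reaches {H}.
H → G is preserved.
G, H → D is preserved.
C, E → F is preserved.
C, F → G is preserved.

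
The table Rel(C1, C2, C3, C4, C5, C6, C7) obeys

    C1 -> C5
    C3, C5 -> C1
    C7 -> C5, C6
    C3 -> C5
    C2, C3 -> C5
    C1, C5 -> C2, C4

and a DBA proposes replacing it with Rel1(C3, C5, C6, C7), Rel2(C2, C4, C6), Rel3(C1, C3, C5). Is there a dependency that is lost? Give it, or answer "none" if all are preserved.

C1, C5 -> C2, C4

Check C1, C5 → C2, C4: no single fragment contains all of {C1, C2, C4, C5}, and the restricted closure of {C1, C5} across the fragments never reaches {C2, C4}.
C1 → C5 is preserved.
C3, C5 → C1 is preserved.
C7 → C5, C6 is preserved.
C3 → C5 is preserved.
C2, C3 → C5 is preserved.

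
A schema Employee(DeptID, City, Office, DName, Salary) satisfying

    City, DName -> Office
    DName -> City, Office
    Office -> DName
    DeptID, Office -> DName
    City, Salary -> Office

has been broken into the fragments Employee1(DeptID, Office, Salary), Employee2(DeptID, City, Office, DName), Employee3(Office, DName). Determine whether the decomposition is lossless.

Yes

Chase test. Columns are DeptID, City, Office, DName, Salary; row i has aⱼ where attribute j ∈ Employeei, else bᵢⱼ.
Initial tableau (one row per fragment):
  row 1: a1 b12 a3 b14 a5
  row 2: a1 a2 a3 a4 b25
  row 3: b31 b32 a3 a4 b35
Rows 2 and 3 agree on DName; apply DName→City, Office and equate their City, Office entries.
Rows 1 and 2 agree on Office; apply Office→DName and equate their DName entries.
Rows 1 and 2 agree on DName; apply DName→City, Office and equate their City, Office entries.
Row 1 is now all distinguished symbols — the join is lossless.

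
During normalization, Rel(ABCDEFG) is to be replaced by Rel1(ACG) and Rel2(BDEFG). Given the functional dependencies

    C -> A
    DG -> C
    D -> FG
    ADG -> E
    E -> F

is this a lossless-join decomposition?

No

Common attributes: Rel1 ∩ Rel2 = {G}.
No dependency enlarges {G}, so (G)⁺ = {G}.
The closure contains neither all of Rel1 = {ACG} nor all of Rel2 = {BDEFG}, so the common attributes are not a superkey of either fragment. The join is lossy.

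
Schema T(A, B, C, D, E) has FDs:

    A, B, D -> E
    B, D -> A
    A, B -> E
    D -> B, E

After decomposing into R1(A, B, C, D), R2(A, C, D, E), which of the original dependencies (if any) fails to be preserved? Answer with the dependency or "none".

Check A, B → E: no single fragment contains all of {A, B, E}, and the restricted closure of {A, B} across the fragments never reaches {E}.
A, B, D → E is preserved.
B, D → A is preserved.
D → B, E is preserved.

A, B -> E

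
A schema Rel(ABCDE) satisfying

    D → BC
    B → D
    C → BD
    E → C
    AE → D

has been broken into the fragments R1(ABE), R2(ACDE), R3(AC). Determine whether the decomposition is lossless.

Chase test. Columns are ABCDE; row i has aⱼ where attribute j ∈ Ri, else bᵢⱼ.
Initial tableau (one row per fragment):
  row 1: a1 a2 b13 b14 a5
  row 2: a1 b22 a3 a4 a5
  row 3: a1 b32 a3 b34 b35
Rows 2 and 3 agree on C; apply C→BD and equate their BD entries.
Rows 1 and 2 agree on E; apply E→C and equate their C entries.
Rows 1 and 2 agree on AE; apply AE→D and equate their D entries.
Rows 1 and 2 agree on D; apply D→BC and equate their BC entries.
Row 1 is now all distinguished symbols — the join is lossless.

Yes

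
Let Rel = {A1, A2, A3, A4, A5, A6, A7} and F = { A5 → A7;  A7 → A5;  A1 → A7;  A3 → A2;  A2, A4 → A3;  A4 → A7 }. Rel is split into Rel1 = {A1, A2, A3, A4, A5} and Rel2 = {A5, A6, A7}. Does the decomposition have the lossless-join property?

Common attributes: Rel1 ∩ Rel2 = {A5}.
Closure of {A5}: A5 → A7 applies, adding A7. So (A5)⁺ = {A5, A7}.
The closure contains neither all of Rel1 = {A1, A2, A3, A4, A5} nor all of Rel2 = {A5, A6, A7}, so the common attributes are not a superkey of either fragment. The join is lossy.

No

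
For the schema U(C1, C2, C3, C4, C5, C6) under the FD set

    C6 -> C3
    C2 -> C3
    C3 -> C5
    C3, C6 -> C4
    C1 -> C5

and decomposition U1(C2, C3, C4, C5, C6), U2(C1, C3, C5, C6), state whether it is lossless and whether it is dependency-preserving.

lossy but dependency-preserving

Lossless test: (C3, C5, C6)⁺ = {C3, C4, C5, C6}, which is a superkey of neither fragment — lossy.
Dependency preservation: every FD's attributes lie within a single fragment, so each can be enforced locally — preserved.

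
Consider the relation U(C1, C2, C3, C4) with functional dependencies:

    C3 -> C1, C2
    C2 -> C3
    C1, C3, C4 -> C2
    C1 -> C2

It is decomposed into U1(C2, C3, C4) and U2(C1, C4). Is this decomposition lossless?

No

Common attributes: U1 ∩ U2 = {C4}.
No dependency enlarges {C4}, so (C4)⁺ = {C4}.
The closure contains neither all of U1 = {C2, C3, C4} nor all of U2 = {C1, C4}, so the common attributes are not a superkey of either fragment. The join is lossy.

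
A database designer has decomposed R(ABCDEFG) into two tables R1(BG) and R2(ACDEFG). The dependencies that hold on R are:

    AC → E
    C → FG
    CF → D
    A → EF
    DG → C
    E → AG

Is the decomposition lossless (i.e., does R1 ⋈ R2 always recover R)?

Common attributes: R1 ∩ R2 = {G}.
No dependency enlarges {G}, so (G)⁺ = {G}.
The closure contains neither all of R1 = {BG} nor all of R2 = {ACDEFG}, so the common attributes are not a superkey of either fragment. The join is lossy.

No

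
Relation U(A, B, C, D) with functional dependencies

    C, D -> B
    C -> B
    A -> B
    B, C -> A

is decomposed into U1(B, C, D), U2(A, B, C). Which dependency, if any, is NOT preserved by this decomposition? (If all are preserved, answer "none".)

C, D → B lies within U1.
C → B lies within U1.
A → B lies within U2.
B, C → A lies within U2.
Every dependency is enforceable on the fragments, so the decomposition is dependency-preserving.

none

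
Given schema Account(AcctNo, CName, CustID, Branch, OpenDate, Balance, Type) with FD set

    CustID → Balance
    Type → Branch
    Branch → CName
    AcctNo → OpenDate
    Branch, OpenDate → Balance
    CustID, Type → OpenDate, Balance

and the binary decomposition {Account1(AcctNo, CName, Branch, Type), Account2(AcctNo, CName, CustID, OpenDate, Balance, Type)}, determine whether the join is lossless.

Yes

Common attributes: Account1 ∩ Account2 = {AcctNo, CName, Type}.
Closure of {AcctNo, CName, Type}: Type → Branch applies, adding Branch; AcctNo → OpenDate applies, adding OpenDate; Branch, OpenDate → Balance applies, adding Balance. So (AcctNo, CName, Type)⁺ = {AcctNo, CName, Branch, OpenDate, Balance, Type}.
This closure contains every attribute of Account1, so Account1 ∩ Account2 → Account1. The join is lossless.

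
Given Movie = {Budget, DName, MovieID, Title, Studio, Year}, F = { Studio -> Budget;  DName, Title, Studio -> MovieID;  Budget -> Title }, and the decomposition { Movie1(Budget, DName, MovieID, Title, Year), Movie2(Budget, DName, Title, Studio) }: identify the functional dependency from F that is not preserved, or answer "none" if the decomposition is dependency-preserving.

Check DName, Title, Studio → MovieID: no single fragment contains all of {DName, MovieID, Title, Studio}, and the restricted closure of {DName, Title, Studio} across the fragments never reaches {MovieID}.
Studio → Budget is preserved.
Budget → Title is preserved.

DName, Title, Studio -> MovieID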